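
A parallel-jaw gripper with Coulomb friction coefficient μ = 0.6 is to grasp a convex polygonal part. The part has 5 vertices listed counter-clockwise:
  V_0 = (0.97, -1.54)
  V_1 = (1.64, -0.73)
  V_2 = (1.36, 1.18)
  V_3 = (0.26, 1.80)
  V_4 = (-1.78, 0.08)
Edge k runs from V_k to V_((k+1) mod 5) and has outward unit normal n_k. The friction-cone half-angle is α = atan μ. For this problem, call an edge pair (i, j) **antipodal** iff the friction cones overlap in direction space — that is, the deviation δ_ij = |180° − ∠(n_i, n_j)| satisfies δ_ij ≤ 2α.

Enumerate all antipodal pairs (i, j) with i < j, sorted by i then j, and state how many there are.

count = 4; pairs: (0,3), (1,3), (1,4), (2,4)

α = atan 0.6 = 30.96°;  2α = 61.93°
n_0 = (+0.7706, -0.6374)
n_1 = (+0.9894, +0.1450)
n_2 = (+0.4910, +0.8712)
n_3 = (-0.6446, +0.7645)
n_4 = (-0.5076, -0.8616)
  (0,1): δ = 132.06°  ·
  (0,2): δ = 79.81°  ·
  (0,3): δ = 10.27°  ✓
  (0,4): δ = 99.09°  ·
  (1,2): δ = 127.75°  ·
  (1,3): δ = 58.20°  ✓
  (1,4): δ = 51.16°  ✓
  (2,3): δ = 110.46°  ·
  (2,4): δ = 1.09°  ✓
  (3,4): δ = 70.64°  ·
antipodal pairs: 4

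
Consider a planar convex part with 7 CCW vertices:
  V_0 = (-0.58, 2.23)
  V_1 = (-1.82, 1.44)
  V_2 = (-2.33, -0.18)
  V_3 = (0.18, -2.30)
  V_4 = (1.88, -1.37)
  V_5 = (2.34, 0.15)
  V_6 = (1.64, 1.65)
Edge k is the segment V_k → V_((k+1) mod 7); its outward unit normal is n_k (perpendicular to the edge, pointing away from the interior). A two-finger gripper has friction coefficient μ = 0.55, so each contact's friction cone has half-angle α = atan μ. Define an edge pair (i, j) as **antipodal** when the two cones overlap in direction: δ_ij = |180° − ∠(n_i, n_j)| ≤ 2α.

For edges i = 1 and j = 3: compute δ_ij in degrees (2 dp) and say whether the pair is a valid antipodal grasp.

α = atan 0.55 = 28.81°;  2α = 57.62°
edge 1: e_1 = (-0.51, -1.62);  n_1 = (-0.9538, +0.3003)
edge 3: e_3 = (+1.70, +0.93);  n_3 = (+0.4799, -0.8773)
∠(n_1, n_3) = 136.16°
δ = |180° − 136.16°| = 43.84°
43.84° ≤ 2α = 57.62°  →  valid

δ = 43.84°, valid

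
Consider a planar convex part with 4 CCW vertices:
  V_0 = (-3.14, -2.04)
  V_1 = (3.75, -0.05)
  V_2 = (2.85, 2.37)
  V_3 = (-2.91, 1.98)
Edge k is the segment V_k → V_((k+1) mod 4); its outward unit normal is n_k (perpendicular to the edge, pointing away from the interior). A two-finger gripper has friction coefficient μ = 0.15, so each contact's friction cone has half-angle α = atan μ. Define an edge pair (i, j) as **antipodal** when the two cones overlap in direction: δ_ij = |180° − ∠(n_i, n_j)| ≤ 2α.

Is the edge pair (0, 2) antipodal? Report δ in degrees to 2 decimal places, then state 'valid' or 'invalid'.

α = atan 0.15 = 8.53°;  2α = 17.06°
edge 0: e_0 = (+6.89, +1.99);  n_0 = (+0.2775, -0.9607)
edge 2: e_2 = (-5.76, -0.39);  n_2 = (-0.0676, +0.9977)
∠(n_0, n_2) = 167.76°
δ = |180° − 167.76°| = 12.24°
12.24° ≤ 2α = 17.06°  →  valid

δ = 12.24°, valid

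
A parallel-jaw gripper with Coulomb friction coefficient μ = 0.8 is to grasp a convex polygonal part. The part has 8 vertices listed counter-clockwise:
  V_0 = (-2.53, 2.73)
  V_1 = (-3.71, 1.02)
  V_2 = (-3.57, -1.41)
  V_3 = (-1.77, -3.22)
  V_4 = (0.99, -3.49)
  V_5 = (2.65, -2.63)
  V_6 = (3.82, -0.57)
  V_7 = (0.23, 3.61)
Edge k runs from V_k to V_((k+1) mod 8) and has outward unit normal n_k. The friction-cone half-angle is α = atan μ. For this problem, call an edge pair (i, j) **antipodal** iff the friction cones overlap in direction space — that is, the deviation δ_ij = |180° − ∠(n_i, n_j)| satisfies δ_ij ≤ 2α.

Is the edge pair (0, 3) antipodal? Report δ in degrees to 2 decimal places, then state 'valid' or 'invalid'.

α = atan 0.8 = 38.66°;  2α = 77.32°
edge 0: e_0 = (-1.18, -1.71);  n_0 = (-0.8231, +0.5680)
edge 3: e_3 = (+2.76, -0.27);  n_3 = (-0.0974, -0.9952)
∠(n_0, n_3) = 119.02°
δ = |180° − 119.02°| = 60.98°
60.98° ≤ 2α = 77.32°  →  valid

δ = 60.98°, valid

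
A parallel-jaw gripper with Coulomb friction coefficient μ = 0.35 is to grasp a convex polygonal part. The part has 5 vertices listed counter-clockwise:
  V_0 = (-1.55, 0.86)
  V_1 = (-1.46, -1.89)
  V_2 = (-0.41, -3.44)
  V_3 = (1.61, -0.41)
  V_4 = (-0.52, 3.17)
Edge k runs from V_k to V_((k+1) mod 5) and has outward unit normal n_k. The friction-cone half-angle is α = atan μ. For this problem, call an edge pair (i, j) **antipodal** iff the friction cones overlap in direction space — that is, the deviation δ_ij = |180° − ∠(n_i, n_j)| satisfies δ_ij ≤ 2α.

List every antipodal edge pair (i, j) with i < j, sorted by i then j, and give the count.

count = 4; pairs: (0,2), (0,3), (1,3), (2,4)

α = atan 0.35 = 19.29°;  2α = 38.58°
n_0 = (-0.9995, -0.0327)
n_1 = (-0.8279, -0.5608)
n_2 = (+0.8321, -0.5547)
n_3 = (+0.8594, +0.5113)
n_4 = (-0.9133, +0.4072)
  (0,1): δ = 147.76°  ·
  (0,2): δ = 35.56°  ✓
  (0,3): δ = 28.88°  ✓
  (0,4): δ = 154.09°  ·
  (1,2): δ = 67.80°  ·
  (1,3): δ = 3.36°  ✓
  (1,4): δ = 121.85°  ·
  (2,3): δ = 115.56°  ·
  (2,4): δ = 9.66°  ✓
  (3,4): δ = 54.78°  ·
antipodal pairs: 4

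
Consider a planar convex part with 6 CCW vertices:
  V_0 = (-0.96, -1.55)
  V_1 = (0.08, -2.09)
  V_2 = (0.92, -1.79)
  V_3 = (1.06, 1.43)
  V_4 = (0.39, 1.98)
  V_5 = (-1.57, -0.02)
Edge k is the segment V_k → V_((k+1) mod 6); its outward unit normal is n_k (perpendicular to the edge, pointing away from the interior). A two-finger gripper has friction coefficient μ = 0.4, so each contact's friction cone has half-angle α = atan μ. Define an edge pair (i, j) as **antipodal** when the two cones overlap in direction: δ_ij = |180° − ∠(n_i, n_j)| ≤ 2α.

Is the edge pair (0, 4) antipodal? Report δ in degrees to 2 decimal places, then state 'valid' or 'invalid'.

α = atan 0.4 = 21.80°;  2α = 43.60°
edge 0: e_0 = (+1.04, -0.54);  n_0 = (-0.4608, -0.8875)
edge 4: e_4 = (-1.96, -2.00);  n_4 = (-0.7142, +0.6999)
∠(n_0, n_4) = 106.98°
δ = |180° − 106.98°| = 73.02°
73.02° > 2α = 43.60°  →  invalid

δ = 73.02°, invalid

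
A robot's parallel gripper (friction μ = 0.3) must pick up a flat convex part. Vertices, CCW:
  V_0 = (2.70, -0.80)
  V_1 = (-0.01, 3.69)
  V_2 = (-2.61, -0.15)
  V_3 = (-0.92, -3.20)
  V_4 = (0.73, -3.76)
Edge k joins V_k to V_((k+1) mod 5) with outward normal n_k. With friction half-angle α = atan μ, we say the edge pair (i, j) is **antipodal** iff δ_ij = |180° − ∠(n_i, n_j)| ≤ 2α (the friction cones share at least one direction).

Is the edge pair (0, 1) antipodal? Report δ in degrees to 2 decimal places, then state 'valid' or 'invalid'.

α = atan 0.3 = 16.70°;  2α = 33.40°
edge 0: e_0 = (-2.71, +4.49);  n_0 = (+0.8561, +0.5167)
edge 1: e_1 = (-2.60, -3.84);  n_1 = (-0.8280, +0.5607)
∠(n_0, n_1) = 114.79°
δ = |180° − 114.79°| = 65.21°
65.21° > 2α = 33.40°  →  invalid

δ = 65.21°, invalid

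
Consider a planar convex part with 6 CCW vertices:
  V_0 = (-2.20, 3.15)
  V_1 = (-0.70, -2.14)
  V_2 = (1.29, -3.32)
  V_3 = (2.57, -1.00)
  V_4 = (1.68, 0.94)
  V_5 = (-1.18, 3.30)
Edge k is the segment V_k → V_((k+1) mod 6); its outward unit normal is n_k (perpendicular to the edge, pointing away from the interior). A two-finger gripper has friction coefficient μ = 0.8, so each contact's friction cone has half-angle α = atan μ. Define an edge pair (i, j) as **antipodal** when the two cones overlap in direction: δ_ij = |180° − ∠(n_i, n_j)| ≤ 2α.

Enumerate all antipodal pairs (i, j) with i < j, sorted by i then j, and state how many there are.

count = 7; pairs: (0,2), (0,3), (0,4), (1,3), (1,4), (1,5), (2,5)

α = atan 0.8 = 38.66°;  2α = 77.32°
n_0 = (-0.9621, -0.2728)
n_1 = (-0.5100, -0.8602)
n_2 = (+0.8756, -0.4831)
n_3 = (+0.9089, +0.4170)
n_4 = (+0.6365, +0.7713)
n_5 = (-0.1455, +0.9894)
  (0,1): δ = 136.50°  ·
  (0,2): δ = 44.72°  ✓
  (0,3): δ = 8.81°  ✓
  (0,4): δ = 34.64°  ✓
  (0,5): δ = 82.53°  ·
  (1,2): δ = 88.22°  ·
  (1,3): δ = 34.69°  ✓
  (1,4): δ = 8.86°  ✓
  (1,5): δ = 39.03°  ✓
  (2,3): δ = 126.47°  ·
  (2,4): δ = 100.64°  ·
  (2,5): δ = 52.75°  ✓
  (3,4): δ = 154.17°  ·
  (3,5): δ = 106.28°  ·
  (4,5): δ = 132.11°  ·
antipodal pairs: 7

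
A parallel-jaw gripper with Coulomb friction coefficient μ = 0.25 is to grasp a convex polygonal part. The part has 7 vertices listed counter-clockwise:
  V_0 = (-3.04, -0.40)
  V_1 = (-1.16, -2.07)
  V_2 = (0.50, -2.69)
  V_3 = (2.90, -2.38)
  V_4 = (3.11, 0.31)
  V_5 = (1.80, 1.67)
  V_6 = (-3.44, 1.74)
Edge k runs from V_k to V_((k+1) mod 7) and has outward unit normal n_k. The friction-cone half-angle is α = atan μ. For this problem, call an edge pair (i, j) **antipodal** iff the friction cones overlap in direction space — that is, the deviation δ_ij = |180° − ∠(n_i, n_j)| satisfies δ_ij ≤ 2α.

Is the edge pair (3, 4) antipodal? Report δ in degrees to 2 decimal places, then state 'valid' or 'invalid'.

α = atan 0.25 = 14.04°;  2α = 28.07°
edge 3: e_3 = (+0.21, +2.69);  n_3 = (+0.9970, -0.0778)
edge 4: e_4 = (-1.31, +1.36);  n_4 = (+0.7202, +0.6937)
∠(n_3, n_4) = 48.39°
δ = |180° − 48.39°| = 131.61°
131.61° > 2α = 28.07°  →  invalid

δ = 131.61°, invalid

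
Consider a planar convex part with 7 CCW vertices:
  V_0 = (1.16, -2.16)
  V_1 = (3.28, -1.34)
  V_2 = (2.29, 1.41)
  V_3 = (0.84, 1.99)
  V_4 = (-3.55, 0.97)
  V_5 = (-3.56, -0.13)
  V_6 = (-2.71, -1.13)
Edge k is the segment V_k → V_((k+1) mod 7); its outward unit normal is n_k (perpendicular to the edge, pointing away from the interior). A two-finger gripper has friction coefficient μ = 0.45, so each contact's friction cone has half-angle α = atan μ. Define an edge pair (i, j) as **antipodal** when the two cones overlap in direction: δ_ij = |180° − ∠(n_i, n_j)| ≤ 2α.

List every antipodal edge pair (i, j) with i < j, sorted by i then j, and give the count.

α = atan 0.45 = 24.23°;  2α = 48.46°
n_0 = (+0.3607, -0.9327)
n_1 = (+0.9409, +0.3387)
n_2 = (+0.3714, +0.9285)
n_3 = (-0.2263, +0.9741)
n_4 = (-1.0000, +0.0091)
n_5 = (-0.7619, -0.6476)
n_6 = (-0.2572, -0.9664)
  (0,1): δ = 91.35°  ·
  (0,2): δ = 42.95°  ✓
  (0,3): δ = 8.07°  ✓
  (0,4): δ = 68.33°  ·
  (0,5): δ = 109.22°  ·
  (0,6): δ = 143.95°  ·
  (1,2): δ = 131.60°  ·
  (1,3): δ = 96.72°  ·
  (1,4): δ = 20.32°  ✓
  (1,5): δ = 20.57°  ✓
  (1,6): δ = 55.30°  ·
  (2,3): δ = 145.12°  ·
  (2,4): δ = 68.72°  ·
  (2,5): δ = 27.83°  ✓
  (2,6): δ = 6.90°  ✓
  (3,4): δ = 103.60°  ·
  (3,5): δ = 62.72°  ·
  (3,6): δ = 27.98°  ✓
  (4,5): δ = 139.11°  ·
  (4,6): δ = 104.38°  ·
  (5,6): δ = 145.27°  ·
antipodal pairs: 7

count = 7; pairs: (0,2), (0,3), (1,4), (1,5), (2,5), (2,6), (3,6)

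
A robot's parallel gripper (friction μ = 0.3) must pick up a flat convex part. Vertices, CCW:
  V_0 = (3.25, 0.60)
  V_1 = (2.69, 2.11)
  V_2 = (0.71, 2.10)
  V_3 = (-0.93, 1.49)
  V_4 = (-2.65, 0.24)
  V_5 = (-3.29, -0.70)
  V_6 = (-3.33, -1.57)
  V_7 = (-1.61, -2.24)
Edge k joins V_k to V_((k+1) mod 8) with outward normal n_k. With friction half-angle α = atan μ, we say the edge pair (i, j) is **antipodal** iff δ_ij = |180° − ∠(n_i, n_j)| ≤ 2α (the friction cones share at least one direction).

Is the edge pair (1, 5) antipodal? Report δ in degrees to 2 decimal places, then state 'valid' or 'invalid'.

δ = 92.92°, invalid

α = atan 0.3 = 16.70°;  2α = 33.40°
edge 1: e_1 = (-1.98, -0.01);  n_1 = (-0.0051, +1.0000)
edge 5: e_5 = (-0.04, -0.87);  n_5 = (-0.9989, +0.0459)
∠(n_1, n_5) = 87.08°
δ = |180° − 87.08°| = 92.92°
92.92° > 2α = 33.40°  →  invalid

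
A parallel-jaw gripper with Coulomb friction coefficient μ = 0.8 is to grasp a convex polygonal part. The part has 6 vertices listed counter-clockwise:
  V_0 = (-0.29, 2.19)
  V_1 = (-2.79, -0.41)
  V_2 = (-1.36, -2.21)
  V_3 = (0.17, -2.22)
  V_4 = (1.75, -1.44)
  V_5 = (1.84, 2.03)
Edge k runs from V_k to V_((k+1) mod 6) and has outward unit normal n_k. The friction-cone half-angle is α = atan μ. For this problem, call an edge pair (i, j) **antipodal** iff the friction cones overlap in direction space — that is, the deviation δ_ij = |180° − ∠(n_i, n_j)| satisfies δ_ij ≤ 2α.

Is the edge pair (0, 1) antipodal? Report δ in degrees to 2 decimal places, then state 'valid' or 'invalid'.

δ = 97.66°, invalid

α = atan 0.8 = 38.66°;  2α = 77.32°
edge 0: e_0 = (-2.50, -2.60);  n_0 = (-0.7208, +0.6931)
edge 1: e_1 = (+1.43, -1.80);  n_1 = (-0.7830, -0.6220)
∠(n_0, n_1) = 82.34°
δ = |180° − 82.34°| = 97.66°
97.66° > 2α = 77.32°  →  invalid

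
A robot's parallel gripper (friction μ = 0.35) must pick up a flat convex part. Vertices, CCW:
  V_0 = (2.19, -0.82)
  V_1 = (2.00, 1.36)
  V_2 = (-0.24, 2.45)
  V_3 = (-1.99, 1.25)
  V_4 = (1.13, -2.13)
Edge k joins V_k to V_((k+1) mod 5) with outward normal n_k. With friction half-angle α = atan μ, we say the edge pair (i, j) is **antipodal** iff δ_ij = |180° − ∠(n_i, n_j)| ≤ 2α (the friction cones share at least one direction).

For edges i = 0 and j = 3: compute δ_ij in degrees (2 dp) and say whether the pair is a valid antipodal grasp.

α = atan 0.35 = 19.29°;  2α = 38.58°
edge 0: e_0 = (-0.19, +2.18);  n_0 = (+0.9962, +0.0868)
edge 3: e_3 = (+3.12, -3.38);  n_3 = (-0.7348, -0.6783)
∠(n_0, n_3) = 142.27°
δ = |180° − 142.27°| = 37.73°
37.73° ≤ 2α = 38.58°  →  valid

δ = 37.73°, valid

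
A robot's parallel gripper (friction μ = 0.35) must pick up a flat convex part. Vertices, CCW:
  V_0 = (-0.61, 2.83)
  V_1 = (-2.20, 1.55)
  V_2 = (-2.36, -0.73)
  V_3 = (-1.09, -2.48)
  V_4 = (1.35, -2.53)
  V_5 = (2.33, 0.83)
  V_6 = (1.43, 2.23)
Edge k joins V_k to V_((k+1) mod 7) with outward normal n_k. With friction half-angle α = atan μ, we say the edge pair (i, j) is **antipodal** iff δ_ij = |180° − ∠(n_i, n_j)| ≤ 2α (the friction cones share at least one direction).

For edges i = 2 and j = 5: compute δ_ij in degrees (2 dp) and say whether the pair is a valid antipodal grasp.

δ = 3.23°, valid

α = atan 0.35 = 19.29°;  2α = 38.58°
edge 2: e_2 = (+1.27, -1.75);  n_2 = (-0.8093, -0.5873)
edge 5: e_5 = (-0.90, +1.40);  n_5 = (+0.8412, +0.5408)
∠(n_2, n_5) = 176.77°
δ = |180° − 176.77°| = 3.23°
3.23° ≤ 2α = 38.58°  →  valid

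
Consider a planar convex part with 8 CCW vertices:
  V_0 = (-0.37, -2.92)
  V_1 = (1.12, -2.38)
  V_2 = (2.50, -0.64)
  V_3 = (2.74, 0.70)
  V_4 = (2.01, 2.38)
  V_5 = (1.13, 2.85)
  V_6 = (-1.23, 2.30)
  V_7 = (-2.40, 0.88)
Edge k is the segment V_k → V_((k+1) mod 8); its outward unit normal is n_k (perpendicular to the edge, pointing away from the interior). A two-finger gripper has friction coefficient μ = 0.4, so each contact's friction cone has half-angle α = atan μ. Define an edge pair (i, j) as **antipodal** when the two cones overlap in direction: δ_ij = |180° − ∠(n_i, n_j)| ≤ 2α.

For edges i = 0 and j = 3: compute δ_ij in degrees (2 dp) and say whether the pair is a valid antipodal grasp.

α = atan 0.4 = 21.80°;  2α = 43.60°
edge 0: e_0 = (+1.49, +0.54);  n_0 = (+0.3407, -0.9402)
edge 3: e_3 = (-0.73, +1.68);  n_3 = (+0.9172, +0.3985)
∠(n_0, n_3) = 93.56°
δ = |180° − 93.56°| = 86.44°
86.44° > 2α = 43.60°  →  invalid

δ = 86.44°, invalid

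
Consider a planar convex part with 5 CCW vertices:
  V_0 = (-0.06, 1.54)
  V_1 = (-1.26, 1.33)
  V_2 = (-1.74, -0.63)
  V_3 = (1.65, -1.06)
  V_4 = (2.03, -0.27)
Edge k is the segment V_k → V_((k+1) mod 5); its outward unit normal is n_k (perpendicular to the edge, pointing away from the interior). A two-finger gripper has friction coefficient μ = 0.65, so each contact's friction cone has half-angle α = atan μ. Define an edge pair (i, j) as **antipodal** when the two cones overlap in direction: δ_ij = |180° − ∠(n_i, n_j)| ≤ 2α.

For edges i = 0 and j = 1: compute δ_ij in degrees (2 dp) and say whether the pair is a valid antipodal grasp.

δ = 113.69°, invalid

α = atan 0.65 = 33.02°;  2α = 66.05°
edge 0: e_0 = (-1.20, -0.21);  n_0 = (-0.1724, +0.9850)
edge 1: e_1 = (-0.48, -1.96);  n_1 = (-0.9713, +0.2379)
∠(n_0, n_1) = 66.31°
δ = |180° − 66.31°| = 113.69°
113.69° > 2α = 66.05°  →  invalid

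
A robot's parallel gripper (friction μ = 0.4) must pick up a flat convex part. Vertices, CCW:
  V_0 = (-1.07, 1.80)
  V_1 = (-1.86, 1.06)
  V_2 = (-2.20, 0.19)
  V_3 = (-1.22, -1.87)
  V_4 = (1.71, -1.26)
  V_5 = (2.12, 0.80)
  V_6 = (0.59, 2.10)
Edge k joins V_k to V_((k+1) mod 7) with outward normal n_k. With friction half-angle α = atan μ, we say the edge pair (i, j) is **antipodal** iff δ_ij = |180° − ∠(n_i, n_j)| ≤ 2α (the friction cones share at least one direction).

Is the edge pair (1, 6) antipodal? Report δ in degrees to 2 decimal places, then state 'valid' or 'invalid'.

α = atan 0.4 = 21.80°;  2α = 43.60°
edge 1: e_1 = (-0.34, -0.87);  n_1 = (-0.9314, +0.3640)
edge 6: e_6 = (-1.66, -0.30);  n_6 = (-0.1778, +0.9841)
∠(n_1, n_6) = 58.41°
δ = |180° − 58.41°| = 121.59°
121.59° > 2α = 43.60°  →  invalid

δ = 121.59°, invalid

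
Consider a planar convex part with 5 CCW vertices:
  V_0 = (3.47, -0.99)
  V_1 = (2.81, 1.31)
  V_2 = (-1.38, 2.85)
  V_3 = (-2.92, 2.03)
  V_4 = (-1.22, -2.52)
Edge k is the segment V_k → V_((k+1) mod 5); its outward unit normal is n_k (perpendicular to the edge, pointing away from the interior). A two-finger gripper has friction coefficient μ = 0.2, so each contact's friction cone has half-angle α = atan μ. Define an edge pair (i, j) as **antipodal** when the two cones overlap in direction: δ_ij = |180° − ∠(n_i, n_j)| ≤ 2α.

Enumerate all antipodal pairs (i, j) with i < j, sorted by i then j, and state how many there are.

count = 2; pairs: (0,3), (2,4)

α = atan 0.2 = 11.31°;  2α = 22.62°
n_0 = (+0.9612, +0.2758)
n_1 = (+0.3450, +0.9386)
n_2 = (-0.4700, +0.8827)
n_3 = (-0.9368, -0.3500)
n_4 = (+0.3101, -0.9507)
  (0,1): δ = 126.19°  ·
  (0,2): δ = 77.98°  ·
  (0,3): δ = 4.48°  ✓
  (0,4): δ = 92.06°  ·
  (1,2): δ = 131.79°  ·
  (1,3): δ = 49.33°  ·
  (1,4): δ = 38.25°  ·
  (2,3): δ = 97.55°  ·
  (2,4): δ = 9.97°  ✓
  (3,4): δ = 92.42°  ·
antipodal pairs: 2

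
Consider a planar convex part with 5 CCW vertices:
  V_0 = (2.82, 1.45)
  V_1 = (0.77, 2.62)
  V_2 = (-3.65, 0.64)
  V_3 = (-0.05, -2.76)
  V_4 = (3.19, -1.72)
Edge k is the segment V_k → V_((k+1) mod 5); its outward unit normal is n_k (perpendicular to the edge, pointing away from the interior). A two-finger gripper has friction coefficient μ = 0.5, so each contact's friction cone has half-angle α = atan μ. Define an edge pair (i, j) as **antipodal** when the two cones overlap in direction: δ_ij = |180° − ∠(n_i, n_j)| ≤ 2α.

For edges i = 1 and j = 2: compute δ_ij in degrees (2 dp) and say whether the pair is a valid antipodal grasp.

δ = 67.49°, invalid

α = atan 0.5 = 26.57°;  2α = 53.13°
edge 1: e_1 = (-4.42, -1.98);  n_1 = (-0.4088, +0.9126)
edge 2: e_2 = (+3.60, -3.40);  n_2 = (-0.6866, -0.7270)
∠(n_1, n_2) = 112.51°
δ = |180° − 112.51°| = 67.49°
67.49° > 2α = 53.13°  →  invalid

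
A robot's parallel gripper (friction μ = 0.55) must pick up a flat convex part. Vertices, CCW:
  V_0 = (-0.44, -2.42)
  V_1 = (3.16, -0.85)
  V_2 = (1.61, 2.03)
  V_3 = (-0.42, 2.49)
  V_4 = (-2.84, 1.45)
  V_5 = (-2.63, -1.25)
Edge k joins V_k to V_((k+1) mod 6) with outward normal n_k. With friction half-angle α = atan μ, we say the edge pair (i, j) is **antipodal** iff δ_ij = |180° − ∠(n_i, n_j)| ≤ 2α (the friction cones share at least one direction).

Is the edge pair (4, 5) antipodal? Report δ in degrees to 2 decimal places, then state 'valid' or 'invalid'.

δ = 122.56°, invalid

α = atan 0.55 = 28.81°;  2α = 57.62°
edge 4: e_4 = (+0.21, -2.70);  n_4 = (-0.9970, -0.0775)
edge 5: e_5 = (+2.19, -1.17);  n_5 = (-0.4712, -0.8820)
∠(n_4, n_5) = 57.44°
δ = |180° − 57.44°| = 122.56°
122.56° > 2α = 57.62°  →  invalid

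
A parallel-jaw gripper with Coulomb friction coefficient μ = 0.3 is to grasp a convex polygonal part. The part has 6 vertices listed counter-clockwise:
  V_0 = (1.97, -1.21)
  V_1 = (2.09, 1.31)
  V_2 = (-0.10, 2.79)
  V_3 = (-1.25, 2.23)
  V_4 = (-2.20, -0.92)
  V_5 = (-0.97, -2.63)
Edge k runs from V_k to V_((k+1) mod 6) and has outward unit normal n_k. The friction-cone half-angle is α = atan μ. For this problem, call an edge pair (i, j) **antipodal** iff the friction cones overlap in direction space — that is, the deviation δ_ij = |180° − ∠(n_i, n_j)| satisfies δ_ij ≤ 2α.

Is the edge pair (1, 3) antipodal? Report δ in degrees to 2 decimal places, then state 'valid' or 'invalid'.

δ = 72.73°, invalid

α = atan 0.3 = 16.70°;  2α = 33.40°
edge 1: e_1 = (-2.19, +1.48);  n_1 = (+0.5599, +0.8285)
edge 3: e_3 = (-0.95, -3.15);  n_3 = (-0.9574, +0.2887)
∠(n_1, n_3) = 107.27°
δ = |180° − 107.27°| = 72.73°
72.73° > 2α = 33.40°  →  invalid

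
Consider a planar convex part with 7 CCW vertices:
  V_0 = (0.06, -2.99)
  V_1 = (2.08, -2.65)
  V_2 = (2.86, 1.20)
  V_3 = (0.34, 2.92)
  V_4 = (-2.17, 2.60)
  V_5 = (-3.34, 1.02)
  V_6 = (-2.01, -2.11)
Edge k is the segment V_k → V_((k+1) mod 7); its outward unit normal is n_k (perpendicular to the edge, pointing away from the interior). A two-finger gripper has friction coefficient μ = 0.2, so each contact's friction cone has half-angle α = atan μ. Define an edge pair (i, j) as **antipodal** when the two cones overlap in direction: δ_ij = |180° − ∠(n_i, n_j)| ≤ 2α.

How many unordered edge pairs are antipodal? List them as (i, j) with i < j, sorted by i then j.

count = 2; pairs: (0,3), (2,6)

α = atan 0.2 = 11.31°;  2α = 22.62°
n_0 = (+0.1660, -0.9861)
n_1 = (+0.9801, -0.1986)
n_2 = (+0.5637, +0.8259)
n_3 = (-0.1265, +0.9920)
n_4 = (-0.8036, +0.5951)
n_5 = (-0.9204, -0.3911)
n_6 = (-0.3912, -0.9203)
  (0,1): δ = 111.01°  ·
  (0,2): δ = 43.87°  ·
  (0,3): δ = 2.29°  ✓
  (0,4): δ = 43.93°  ·
  (0,5): δ = 103.47°  ·
  (0,6): δ = 147.41°  ·
  (1,2): δ = 112.86°  ·
  (1,3): δ = 71.28°  ·
  (1,4): δ = 25.07°  ·
  (1,5): δ = 34.47°  ·
  (1,6): δ = 78.42°  ·
  (2,3): δ = 138.42°  ·
  (2,4): δ = 92.21°  ·
  (2,5): δ = 32.66°  ·
  (2,6): δ = 11.28°  ✓
  (3,4): δ = 133.79°  ·
  (3,5): δ = 74.24°  ·
  (3,6): δ = 30.30°  ·
  (4,5): δ = 120.46°  ·
  (4,6): δ = 76.51°  ·
  (5,6): δ = 136.05°  ·
antipodal pairs: 2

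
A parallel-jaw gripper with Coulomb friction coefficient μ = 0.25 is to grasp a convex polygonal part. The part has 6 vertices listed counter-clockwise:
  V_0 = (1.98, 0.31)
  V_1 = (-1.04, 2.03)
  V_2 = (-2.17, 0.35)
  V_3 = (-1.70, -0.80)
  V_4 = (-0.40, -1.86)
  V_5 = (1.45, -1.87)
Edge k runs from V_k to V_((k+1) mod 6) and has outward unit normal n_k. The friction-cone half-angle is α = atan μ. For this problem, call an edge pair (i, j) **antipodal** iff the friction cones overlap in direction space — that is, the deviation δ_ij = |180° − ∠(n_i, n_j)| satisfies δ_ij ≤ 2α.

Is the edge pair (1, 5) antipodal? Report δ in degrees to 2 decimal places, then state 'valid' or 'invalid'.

α = atan 0.25 = 14.04°;  2α = 28.07°
edge 1: e_1 = (-1.13, -1.68);  n_1 = (-0.8298, +0.5581)
edge 5: e_5 = (+0.53, +2.18);  n_5 = (+0.9717, -0.2362)
∠(n_1, n_5) = 159.74°
δ = |180° − 159.74°| = 20.26°
20.26° ≤ 2α = 28.07°  →  valid

δ = 20.26°, valid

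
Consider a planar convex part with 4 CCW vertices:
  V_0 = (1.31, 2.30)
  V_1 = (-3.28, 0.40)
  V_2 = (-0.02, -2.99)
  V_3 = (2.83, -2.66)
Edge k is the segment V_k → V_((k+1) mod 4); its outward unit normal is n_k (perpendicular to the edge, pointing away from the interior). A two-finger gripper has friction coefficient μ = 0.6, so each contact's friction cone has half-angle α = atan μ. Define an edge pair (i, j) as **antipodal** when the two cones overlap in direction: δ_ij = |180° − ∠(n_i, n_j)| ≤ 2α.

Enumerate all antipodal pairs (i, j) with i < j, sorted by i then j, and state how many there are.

count = 2; pairs: (0,2), (1,3)

α = atan 0.6 = 30.96°;  2α = 61.93°
n_0 = (-0.3825, +0.9240)
n_1 = (-0.7208, -0.6932)
n_2 = (+0.1150, -0.9934)
n_3 = (+0.9561, +0.2930)
  (0,1): δ = 68.61°  ·
  (0,2): δ = 15.88°  ✓
  (0,3): δ = 84.55°  ·
  (1,2): δ = 127.28°  ·
  (1,3): δ = 26.84°  ✓
  (2,3): δ = 79.57°  ·
antipodal pairs: 2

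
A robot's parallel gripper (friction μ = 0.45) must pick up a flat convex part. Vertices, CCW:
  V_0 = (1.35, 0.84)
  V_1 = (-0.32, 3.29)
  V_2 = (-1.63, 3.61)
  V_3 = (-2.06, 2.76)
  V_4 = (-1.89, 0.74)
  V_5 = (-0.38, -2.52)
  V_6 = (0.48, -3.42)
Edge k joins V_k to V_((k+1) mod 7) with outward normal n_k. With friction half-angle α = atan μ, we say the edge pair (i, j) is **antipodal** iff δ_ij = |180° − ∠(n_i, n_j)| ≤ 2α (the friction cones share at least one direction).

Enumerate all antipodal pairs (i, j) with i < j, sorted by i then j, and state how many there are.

count = 7; pairs: (0,3), (0,4), (0,5), (1,5), (2,6), (3,6), (4,6)

α = atan 0.45 = 24.23°;  2α = 48.46°
n_0 = (+0.8263, +0.5632)
n_1 = (+0.2373, +0.9714)
n_2 = (-0.8923, +0.4514)
n_3 = (-0.9965, -0.0839)
n_4 = (-0.9074, -0.4203)
n_5 = (-0.7230, -0.6909)
n_6 = (+0.9798, -0.2001)
  (0,1): δ = 138.01°  ·
  (0,2): δ = 61.11°  ·
  (0,3): δ = 29.47°  ✓
  (0,4): δ = 9.43°  ✓
  (0,5): δ = 9.42°  ✓
  (0,6): δ = 134.18°  ·
  (1,2): δ = 103.11°  ·
  (1,3): δ = 71.46°  ·
  (1,4): δ = 51.42°  ·
  (1,5): δ = 32.57°  ✓
  (1,6): δ = 92.18°  ·
  (2,3): δ = 148.36°  ·
  (2,4): δ = 128.31°  ·
  (2,5): δ = 109.47°  ·
  (2,6): δ = 15.29°  ✓
  (3,4): δ = 159.96°  ·
  (3,5): δ = 141.11°  ·
  (3,6): δ = 16.35°  ✓
  (4,5): δ = 161.16°  ·
  (4,6): δ = 36.40°  ✓
  (5,6): δ = 55.24°  ·
antipodal pairs: 7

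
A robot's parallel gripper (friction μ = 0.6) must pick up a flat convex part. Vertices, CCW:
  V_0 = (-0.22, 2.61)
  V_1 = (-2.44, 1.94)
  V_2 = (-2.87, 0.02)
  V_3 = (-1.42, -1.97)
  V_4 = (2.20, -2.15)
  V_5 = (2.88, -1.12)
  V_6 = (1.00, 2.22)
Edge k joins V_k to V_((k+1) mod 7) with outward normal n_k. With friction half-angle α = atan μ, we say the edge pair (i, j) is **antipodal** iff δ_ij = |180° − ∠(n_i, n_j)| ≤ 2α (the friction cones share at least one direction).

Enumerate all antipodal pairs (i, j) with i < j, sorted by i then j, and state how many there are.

α = atan 0.6 = 30.96°;  2α = 61.93°
n_0 = (-0.2889, +0.9574)
n_1 = (-0.9758, +0.2185)
n_2 = (-0.8082, -0.5889)
n_3 = (-0.0497, -0.9988)
n_4 = (+0.8345, -0.5510)
n_5 = (+0.8714, +0.4905)
n_6 = (+0.3045, +0.9525)
  (0,1): δ = 119.42°  ·
  (0,2): δ = 70.72°  ·
  (0,3): δ = 19.64°  ✓
  (0,4): δ = 39.77°  ✓
  (0,5): δ = 102.58°  ·
  (0,6): δ = 145.48°  ·
  (1,2): δ = 131.30°  ·
  (1,3): δ = 80.22°  ·
  (1,4): δ = 20.81°  ✓
  (1,5): δ = 42.00°  ✓
  (1,6): δ = 84.90°  ·
  (2,3): δ = 128.93°  ·
  (2,4): δ = 69.51°  ·
  (2,5): δ = 6.70°  ✓
  (2,6): δ = 36.19°  ✓
  (3,4): δ = 120.59°  ·
  (3,5): δ = 57.78°  ✓
  (3,6): δ = 14.88°  ✓
  (4,5): δ = 117.19°  ·
  (4,6): δ = 74.30°  ·
  (5,6): δ = 137.10°  ·
antipodal pairs: 8

count = 8; pairs: (0,3), (0,4), (1,4), (1,5), (2,5), (2,6), (3,5), (3,6)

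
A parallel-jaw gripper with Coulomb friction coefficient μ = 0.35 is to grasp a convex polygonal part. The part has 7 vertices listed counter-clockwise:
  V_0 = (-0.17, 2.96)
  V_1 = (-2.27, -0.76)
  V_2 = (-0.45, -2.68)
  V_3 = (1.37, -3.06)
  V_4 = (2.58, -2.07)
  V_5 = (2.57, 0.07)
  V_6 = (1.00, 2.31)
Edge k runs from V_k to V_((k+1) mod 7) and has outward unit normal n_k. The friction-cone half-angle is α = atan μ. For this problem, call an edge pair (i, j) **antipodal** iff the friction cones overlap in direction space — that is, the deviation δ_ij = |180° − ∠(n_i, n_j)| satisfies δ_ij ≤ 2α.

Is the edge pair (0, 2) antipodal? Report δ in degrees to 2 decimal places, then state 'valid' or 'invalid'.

δ = 72.35°, invalid

α = atan 0.35 = 19.29°;  2α = 38.58°
edge 0: e_0 = (-2.10, -3.72);  n_0 = (-0.8708, +0.4916)
edge 2: e_2 = (+1.82, -0.38);  n_2 = (-0.2044, -0.9789)
∠(n_0, n_2) = 107.65°
δ = |180° − 107.65°| = 72.35°
72.35° > 2α = 38.58°  →  invalid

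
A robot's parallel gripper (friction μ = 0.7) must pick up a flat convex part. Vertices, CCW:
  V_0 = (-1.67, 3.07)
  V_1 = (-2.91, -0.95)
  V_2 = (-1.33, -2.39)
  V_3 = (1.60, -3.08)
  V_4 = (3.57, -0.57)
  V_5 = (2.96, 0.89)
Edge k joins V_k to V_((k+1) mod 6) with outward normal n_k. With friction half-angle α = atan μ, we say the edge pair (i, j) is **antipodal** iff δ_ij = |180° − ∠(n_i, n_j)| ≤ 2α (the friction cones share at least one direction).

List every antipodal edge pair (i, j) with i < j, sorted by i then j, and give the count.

count = 6; pairs: (0,3), (0,4), (1,4), (1,5), (2,4), (2,5)

α = atan 0.7 = 34.99°;  2α = 69.98°
n_0 = (-0.9556, +0.2948)
n_1 = (-0.6736, -0.7391)
n_2 = (-0.2292, -0.9734)
n_3 = (+0.7866, -0.6174)
n_4 = (+0.9227, +0.3855)
n_5 = (+0.4260, +0.9047)
  (0,1): δ = 115.20°  ·
  (0,2): δ = 86.11°  ·
  (0,3): δ = 20.98°  ✓
  (0,4): δ = 39.82°  ✓
  (0,5): δ = 81.93°  ·
  (1,2): δ = 150.91°  ·
  (1,3): δ = 85.78°  ·
  (1,4): δ = 24.98°  ✓
  (1,5): δ = 17.13°  ✓
  (2,3): δ = 114.88°  ·
  (2,4): δ = 54.07°  ✓
  (2,5): δ = 11.96°  ✓
  (3,4): δ = 119.20°  ·
  (3,5): δ = 77.09°  ·
  (4,5): δ = 137.89°  ·
antipodal pairs: 6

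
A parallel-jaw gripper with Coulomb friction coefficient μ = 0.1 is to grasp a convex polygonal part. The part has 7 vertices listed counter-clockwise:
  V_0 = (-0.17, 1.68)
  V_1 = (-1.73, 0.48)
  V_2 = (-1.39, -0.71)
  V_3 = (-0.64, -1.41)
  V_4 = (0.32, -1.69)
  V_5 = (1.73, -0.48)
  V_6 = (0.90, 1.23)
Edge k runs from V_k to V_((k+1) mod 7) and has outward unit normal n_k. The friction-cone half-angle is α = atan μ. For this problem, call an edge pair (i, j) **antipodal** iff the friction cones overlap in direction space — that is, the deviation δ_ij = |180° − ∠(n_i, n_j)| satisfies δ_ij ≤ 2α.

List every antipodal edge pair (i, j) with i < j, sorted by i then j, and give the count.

count = 3; pairs: (0,4), (1,5), (3,6)

α = atan 0.1 = 5.71°;  2α = 11.42°
n_0 = (-0.6097, +0.7926)
n_1 = (-0.9615, -0.2747)
n_2 = (-0.6823, -0.7311)
n_3 = (-0.2800, -0.9600)
n_4 = (+0.6512, -0.7589)
n_5 = (+0.8996, +0.4367)
n_6 = (+0.3877, +0.9218)
  (0,1): δ = 111.62°  ·
  (0,2): δ = 80.59°  ·
  (0,3): δ = 53.83°  ·
  (0,4): δ = 3.07°  ✓
  (0,5): δ = 78.32°  ·
  (0,6): δ = 119.62°  ·
  (1,2): δ = 148.97°  ·
  (1,3): δ = 122.21°  ·
  (1,4): δ = 65.31°  ·
  (1,5): δ = 9.95°  ✓
  (1,6): δ = 51.24°  ·
  (2,3): δ = 153.24°  ·
  (2,4): δ = 96.34°  ·
  (2,5): δ = 21.08°  ·
  (2,6): δ = 20.22°  ·
  (3,4): δ = 123.11°  ·
  (3,5): δ = 47.85°  ·
  (3,6): δ = 6.55°  ✓
  (4,5): δ = 104.74°  ·
  (4,6): δ = 63.44°  ·
  (5,6): δ = 138.70°  ·
antipodal pairs: 3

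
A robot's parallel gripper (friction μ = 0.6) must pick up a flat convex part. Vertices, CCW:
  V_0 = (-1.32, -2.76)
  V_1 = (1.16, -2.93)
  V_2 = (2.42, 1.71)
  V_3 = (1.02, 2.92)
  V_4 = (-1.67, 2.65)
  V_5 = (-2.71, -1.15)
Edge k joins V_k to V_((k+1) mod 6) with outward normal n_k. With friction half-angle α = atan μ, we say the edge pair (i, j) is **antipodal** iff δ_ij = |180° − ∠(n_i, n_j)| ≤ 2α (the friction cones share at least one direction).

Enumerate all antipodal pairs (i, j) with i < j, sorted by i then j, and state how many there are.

α = atan 0.6 = 30.96°;  2α = 61.93°
n_0 = (-0.0684, -0.9977)
n_1 = (+0.9651, -0.2621)
n_2 = (+0.6539, +0.7566)
n_3 = (-0.0999, +0.9950)
n_4 = (-0.9645, +0.2640)
n_5 = (-0.7569, -0.6535)
  (0,1): δ = 101.27°  ·
  (0,2): δ = 36.91°  ✓
  (0,3): δ = 9.65°  ✓
  (0,4): δ = 78.62°  ·
  (0,5): δ = 134.73°  ·
  (1,2): δ = 115.64°  ·
  (1,3): δ = 69.08°  ·
  (1,4): δ = 0.11°  ✓
  (1,5): δ = 56.00°  ✓
  (2,3): δ = 133.43°  ·
  (2,4): δ = 64.47°  ·
  (2,5): δ = 8.36°  ✓
  (3,4): δ = 111.04°  ·
  (3,5): δ = 54.93°  ✓
  (4,5): δ = 123.89°  ·
antipodal pairs: 6

count = 6; pairs: (0,2), (0,3), (1,4), (1,5), (2,5), (3,5)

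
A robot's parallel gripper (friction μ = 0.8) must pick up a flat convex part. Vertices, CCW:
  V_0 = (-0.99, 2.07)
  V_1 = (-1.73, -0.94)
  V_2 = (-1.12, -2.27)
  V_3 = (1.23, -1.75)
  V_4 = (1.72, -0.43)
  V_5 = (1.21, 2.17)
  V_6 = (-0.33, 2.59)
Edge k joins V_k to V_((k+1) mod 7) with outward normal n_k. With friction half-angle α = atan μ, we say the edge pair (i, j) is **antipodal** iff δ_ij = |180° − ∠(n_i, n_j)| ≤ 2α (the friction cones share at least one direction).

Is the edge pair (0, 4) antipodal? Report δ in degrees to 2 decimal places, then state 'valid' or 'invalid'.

α = atan 0.8 = 38.66°;  2α = 77.32°
edge 0: e_0 = (-0.74, -3.01);  n_0 = (-0.9711, +0.2387)
edge 4: e_4 = (-0.51, +2.60);  n_4 = (+0.9813, +0.1925)
∠(n_0, n_4) = 155.09°
δ = |180° − 155.09°| = 24.91°
24.91° ≤ 2α = 77.32°  →  valid

δ = 24.91°, valid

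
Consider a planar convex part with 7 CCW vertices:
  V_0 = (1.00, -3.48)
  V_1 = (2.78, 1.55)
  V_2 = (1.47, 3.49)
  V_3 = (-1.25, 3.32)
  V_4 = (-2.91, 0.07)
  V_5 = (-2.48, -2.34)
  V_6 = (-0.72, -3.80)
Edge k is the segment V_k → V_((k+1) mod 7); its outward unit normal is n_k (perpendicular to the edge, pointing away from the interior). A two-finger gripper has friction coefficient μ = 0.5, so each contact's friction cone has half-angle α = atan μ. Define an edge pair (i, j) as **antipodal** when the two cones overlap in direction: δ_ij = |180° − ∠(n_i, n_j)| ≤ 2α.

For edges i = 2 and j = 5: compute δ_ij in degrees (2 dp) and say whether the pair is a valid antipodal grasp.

α = atan 0.5 = 26.57°;  2α = 53.13°
edge 2: e_2 = (-2.72, -0.17);  n_2 = (-0.0624, +0.9981)
edge 5: e_5 = (+1.76, -1.46);  n_5 = (-0.6385, -0.7697)
∠(n_2, n_5) = 136.75°
δ = |180° − 136.75°| = 43.25°
43.25° ≤ 2α = 53.13°  →  valid

δ = 43.25°, valid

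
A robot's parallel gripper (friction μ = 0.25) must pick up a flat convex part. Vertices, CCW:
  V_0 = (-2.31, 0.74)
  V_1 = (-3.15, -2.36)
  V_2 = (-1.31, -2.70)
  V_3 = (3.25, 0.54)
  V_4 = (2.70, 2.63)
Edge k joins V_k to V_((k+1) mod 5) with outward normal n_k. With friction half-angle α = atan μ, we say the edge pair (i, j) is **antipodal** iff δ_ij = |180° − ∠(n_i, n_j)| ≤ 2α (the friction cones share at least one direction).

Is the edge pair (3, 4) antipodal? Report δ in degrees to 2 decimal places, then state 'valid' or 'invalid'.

δ = 84.07°, invalid

α = atan 0.25 = 14.04°;  2α = 28.07°
edge 3: e_3 = (-0.55, +2.09);  n_3 = (+0.9671, +0.2545)
edge 4: e_4 = (-5.01, -1.89);  n_4 = (-0.3530, +0.9356)
∠(n_3, n_4) = 95.93°
δ = |180° − 95.93°| = 84.07°
84.07° > 2α = 28.07°  →  invalid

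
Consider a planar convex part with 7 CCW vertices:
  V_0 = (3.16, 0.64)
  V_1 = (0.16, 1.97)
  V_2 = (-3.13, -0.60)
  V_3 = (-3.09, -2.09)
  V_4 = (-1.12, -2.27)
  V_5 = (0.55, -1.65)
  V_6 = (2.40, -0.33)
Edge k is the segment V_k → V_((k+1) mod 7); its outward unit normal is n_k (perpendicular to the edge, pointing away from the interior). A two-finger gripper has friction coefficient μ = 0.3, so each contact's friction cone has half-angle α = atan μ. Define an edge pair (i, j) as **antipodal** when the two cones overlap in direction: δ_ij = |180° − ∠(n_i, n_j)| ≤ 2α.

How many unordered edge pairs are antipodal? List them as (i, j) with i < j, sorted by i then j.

count = 4; pairs: (0,3), (1,4), (1,5), (1,6)

α = atan 0.3 = 16.70°;  2α = 33.40°
n_0 = (+0.4053, +0.9142)
n_1 = (-0.6156, +0.7881)
n_2 = (-0.9996, -0.0268)
n_3 = (-0.0910, -0.9959)
n_4 = (+0.3480, -0.9375)
n_5 = (+0.5808, -0.8140)
n_6 = (+0.7872, -0.6167)
  (0,1): δ = 118.10°  ·
  (0,2): δ = 64.55°  ·
  (0,3): δ = 18.69°  ✓
  (0,4): δ = 44.28°  ·
  (0,5): δ = 59.42°  ·
  (0,6): δ = 75.83°  ·
  (1,2): δ = 126.46°  ·
  (1,3): δ = 43.22°  ·
  (1,4): δ = 17.63°  ✓
  (1,5): δ = 2.49°  ✓
  (1,6): δ = 13.93°  ✓
  (2,3): δ = 96.76°  ·
  (2,4): δ = 71.17°  ·
  (2,5): δ = 56.03°  ·
  (2,6): δ = 39.62°  ·
  (3,4): δ = 154.41°  ·
  (3,5): δ = 139.27°  ·
  (3,6): δ = 122.86°  ·
  (4,5): δ = 164.86°  ·
  (4,6): δ = 148.45°  ·
  (5,6): δ = 163.59°  ·
antipodal pairs: 4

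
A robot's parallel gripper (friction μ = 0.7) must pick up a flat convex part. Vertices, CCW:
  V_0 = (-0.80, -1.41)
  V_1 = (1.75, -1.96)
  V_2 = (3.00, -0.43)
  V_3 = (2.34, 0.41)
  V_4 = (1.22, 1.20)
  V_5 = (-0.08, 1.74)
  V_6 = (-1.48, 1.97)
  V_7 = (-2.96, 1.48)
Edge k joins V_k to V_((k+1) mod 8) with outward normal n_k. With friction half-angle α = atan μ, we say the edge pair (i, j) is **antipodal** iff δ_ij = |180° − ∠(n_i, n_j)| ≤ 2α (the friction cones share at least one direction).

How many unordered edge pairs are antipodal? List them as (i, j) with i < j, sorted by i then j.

count = 11; pairs: (0,2), (0,3), (0,4), (0,5), (0,6), (1,5), (1,6), (2,7), (3,7), (4,7), (5,7)

α = atan 0.7 = 34.99°;  2α = 69.98°
n_0 = (-0.2108, -0.9775)
n_1 = (+0.7744, -0.6327)
n_2 = (+0.7863, +0.6178)
n_3 = (+0.5764, +0.8172)
n_4 = (+0.3836, +0.9235)
n_5 = (+0.1621, +0.9868)
n_6 = (-0.3143, +0.9493)
n_7 = (-0.8010, -0.5987)
  (0,1): δ = 117.08°  ·
  (0,2): δ = 39.67°  ✓
  (0,3): δ = 23.03°  ✓
  (0,4): δ = 10.39°  ✓
  (0,5): δ = 2.84°  ✓
  (0,6): δ = 30.49°  ✓
  (0,7): δ = 138.95°  ·
  (1,2): δ = 102.59°  ·
  (1,3): δ = 85.95°  ·
  (1,4): δ = 73.31°  ·
  (1,5): δ = 60.08°  ✓
  (1,6): δ = 32.43°  ✓
  (1,7): δ = 76.02°  ·
  (2,3): δ = 163.35°  ·
  (2,4): δ = 150.71°  ·
  (2,5): δ = 137.49°  ·
  (2,6): δ = 109.84°  ·
  (2,7): δ = 1.38°  ✓
  (3,4): δ = 167.36°  ·
  (3,5): δ = 154.13°  ·
  (3,6): δ = 126.48°  ·
  (3,7): δ = 18.03°  ✓
  (4,5): δ = 166.77°  ·
  (4,6): δ = 139.12°  ·
  (4,7): δ = 30.67°  ✓
  (5,6): δ = 152.35°  ·
  (5,7): δ = 43.90°  ✓
  (6,7): δ = 71.54°  ·
antipodal pairs: 11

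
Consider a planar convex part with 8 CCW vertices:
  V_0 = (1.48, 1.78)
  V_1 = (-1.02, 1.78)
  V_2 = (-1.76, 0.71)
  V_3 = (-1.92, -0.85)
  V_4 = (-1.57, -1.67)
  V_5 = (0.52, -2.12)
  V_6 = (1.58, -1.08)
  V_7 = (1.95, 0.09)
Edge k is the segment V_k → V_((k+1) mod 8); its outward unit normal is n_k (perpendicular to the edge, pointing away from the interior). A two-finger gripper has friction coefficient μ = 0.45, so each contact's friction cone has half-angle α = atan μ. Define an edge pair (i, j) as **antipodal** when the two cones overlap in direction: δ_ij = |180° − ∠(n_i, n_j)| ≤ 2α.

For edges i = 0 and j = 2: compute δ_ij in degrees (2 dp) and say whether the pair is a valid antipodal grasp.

δ = 95.86°, invalid

α = atan 0.45 = 24.23°;  2α = 48.46°
edge 0: e_0 = (-2.50, +0.00);  n_0 = (+0.0000, +1.0000)
edge 2: e_2 = (-0.16, -1.56);  n_2 = (-0.9948, +0.1020)
∠(n_0, n_2) = 84.14°
δ = |180° − 84.14°| = 95.86°
95.86° > 2α = 48.46°  →  invalid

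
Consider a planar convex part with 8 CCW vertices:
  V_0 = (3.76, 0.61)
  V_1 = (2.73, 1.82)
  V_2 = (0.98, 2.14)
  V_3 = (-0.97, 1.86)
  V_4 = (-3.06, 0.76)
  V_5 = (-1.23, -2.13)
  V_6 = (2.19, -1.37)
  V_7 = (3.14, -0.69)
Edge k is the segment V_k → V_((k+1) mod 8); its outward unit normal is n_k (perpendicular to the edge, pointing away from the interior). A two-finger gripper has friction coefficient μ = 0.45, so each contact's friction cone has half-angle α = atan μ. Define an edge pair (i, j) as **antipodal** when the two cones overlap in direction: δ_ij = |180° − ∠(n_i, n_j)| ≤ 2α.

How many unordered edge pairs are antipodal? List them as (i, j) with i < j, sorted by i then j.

α = atan 0.45 = 24.23°;  2α = 48.46°
n_0 = (+0.7615, +0.6482)
n_1 = (+0.1799, +0.9837)
n_2 = (-0.1421, +0.9898)
n_3 = (-0.4657, +0.8849)
n_4 = (-0.8449, -0.5350)
n_5 = (+0.2169, -0.9762)
n_6 = (+0.5820, -0.8132)
n_7 = (+0.9026, -0.4305)
  (0,1): δ = 140.77°  ·
  (0,2): δ = 122.23°  ·
  (0,3): δ = 102.65°  ·
  (0,4): δ = 8.06°  ✓
  (0,5): δ = 62.12°  ·
  (0,6): δ = 85.19°  ·
  (0,7): δ = 114.10°  ·
  (1,2): δ = 161.47°  ·
  (1,3): δ = 141.88°  ·
  (1,4): δ = 47.29°  ✓
  (1,5): δ = 22.89°  ✓
  (1,6): δ = 45.96°  ✓
  (1,7): δ = 74.86°  ·
  (2,3): δ = 160.41°  ·
  (2,4): δ = 65.83°  ·
  (2,5): δ = 4.36°  ✓
  (2,6): δ = 27.42°  ✓
  (2,7): δ = 56.33°  ·
  (3,4): δ = 85.42°  ·
  (3,5): δ = 15.23°  ✓
  (3,6): δ = 7.84°  ✓
  (3,7): δ = 36.74°  ✓
  (4,5): δ = 109.81°  ·
  (4,6): δ = 86.75°  ·
  (4,7): δ = 57.84°  ·
  (5,6): δ = 156.93°  ·
  (5,7): δ = 128.03°  ·
  (6,7): δ = 151.09°  ·
antipodal pairs: 9

count = 9; pairs: (0,4), (1,4), (1,5), (1,6), (2,5), (2,6), (3,5), (3,6), (3,7)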